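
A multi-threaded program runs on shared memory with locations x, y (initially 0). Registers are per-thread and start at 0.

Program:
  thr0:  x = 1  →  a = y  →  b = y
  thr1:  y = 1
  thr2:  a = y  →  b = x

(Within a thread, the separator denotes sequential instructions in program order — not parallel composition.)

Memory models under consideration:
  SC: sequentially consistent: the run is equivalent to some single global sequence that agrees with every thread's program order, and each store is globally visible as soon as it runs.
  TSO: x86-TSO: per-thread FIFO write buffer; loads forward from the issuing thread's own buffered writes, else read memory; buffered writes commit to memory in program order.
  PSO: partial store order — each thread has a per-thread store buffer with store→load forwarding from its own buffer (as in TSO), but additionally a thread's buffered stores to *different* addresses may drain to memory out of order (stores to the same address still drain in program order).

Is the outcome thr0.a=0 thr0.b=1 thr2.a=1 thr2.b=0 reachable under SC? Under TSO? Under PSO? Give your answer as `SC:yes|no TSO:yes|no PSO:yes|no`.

SC:no TSO:yes PSO:yes

outcome vector order: (thr0.a,thr0.b,thr2.a,thr2.b)
under SC → 0000 0001 0011 0100 0101 0111 1100 1101 1110 1111
under TSO → 0000 0001 0010 0011 0100 0101 0110 0111 1100 1101 1110 1111
under PSO → 0000 0001 0010 0011 0100 0101 0110 0111 1100 1101 1110 1111
target 0110 ∈ {TSO,PSO}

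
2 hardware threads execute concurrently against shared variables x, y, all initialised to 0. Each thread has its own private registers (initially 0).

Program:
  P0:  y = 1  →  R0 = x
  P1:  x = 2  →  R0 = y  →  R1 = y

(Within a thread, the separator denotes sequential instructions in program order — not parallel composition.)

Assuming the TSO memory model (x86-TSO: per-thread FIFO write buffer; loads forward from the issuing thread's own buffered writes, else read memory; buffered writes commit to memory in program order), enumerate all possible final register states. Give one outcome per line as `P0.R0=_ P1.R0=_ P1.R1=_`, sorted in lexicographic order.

outcome vector order: (P0.R0,P1.R0,P1.R1)
|TSO outcomes| = 6

P0.R0=0 P1.R0=0 P1.R1=0
P0.R0=0 P1.R0=0 P1.R1=1
P0.R0=0 P1.R0=1 P1.R1=1
P0.R0=2 P1.R0=0 P1.R1=0
P0.R0=2 P1.R0=0 P1.R1=1
P0.R0=2 P1.R0=1 P1.R1=1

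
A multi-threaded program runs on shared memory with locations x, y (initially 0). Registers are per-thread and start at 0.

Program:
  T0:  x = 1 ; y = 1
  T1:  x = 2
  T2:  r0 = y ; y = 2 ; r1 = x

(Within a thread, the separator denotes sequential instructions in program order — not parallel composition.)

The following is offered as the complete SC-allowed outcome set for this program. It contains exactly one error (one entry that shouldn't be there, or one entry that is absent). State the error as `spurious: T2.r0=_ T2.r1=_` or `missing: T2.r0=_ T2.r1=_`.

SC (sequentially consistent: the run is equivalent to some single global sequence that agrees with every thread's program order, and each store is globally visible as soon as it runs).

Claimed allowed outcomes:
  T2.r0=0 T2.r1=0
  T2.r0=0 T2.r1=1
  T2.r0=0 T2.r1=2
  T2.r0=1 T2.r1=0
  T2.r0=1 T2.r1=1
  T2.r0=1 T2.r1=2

outcome vector order: (T2.r0,T2.r1)
SC: 5 outcomes — {<0 0> <0 1> <0 2> <1 1> <1 2>}
claimed∖SC = {<1 0>}

spurious: T2.r0=1 T2.r1=0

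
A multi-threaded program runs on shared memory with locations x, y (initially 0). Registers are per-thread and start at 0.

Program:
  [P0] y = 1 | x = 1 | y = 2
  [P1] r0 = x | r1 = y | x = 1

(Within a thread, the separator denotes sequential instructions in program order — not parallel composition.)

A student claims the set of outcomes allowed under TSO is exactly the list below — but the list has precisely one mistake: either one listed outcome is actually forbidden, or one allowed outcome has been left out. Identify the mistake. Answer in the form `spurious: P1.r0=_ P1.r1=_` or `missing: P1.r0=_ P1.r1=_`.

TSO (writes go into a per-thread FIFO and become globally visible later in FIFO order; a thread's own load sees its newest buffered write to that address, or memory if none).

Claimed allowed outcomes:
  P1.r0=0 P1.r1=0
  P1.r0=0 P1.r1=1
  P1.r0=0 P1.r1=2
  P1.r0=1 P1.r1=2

missing: P1.r0=1 P1.r1=1

outcome vector order: (P1.r0,P1.r1)
TSO (5): 00 01 02 11 12
TSO∖claimed = {11}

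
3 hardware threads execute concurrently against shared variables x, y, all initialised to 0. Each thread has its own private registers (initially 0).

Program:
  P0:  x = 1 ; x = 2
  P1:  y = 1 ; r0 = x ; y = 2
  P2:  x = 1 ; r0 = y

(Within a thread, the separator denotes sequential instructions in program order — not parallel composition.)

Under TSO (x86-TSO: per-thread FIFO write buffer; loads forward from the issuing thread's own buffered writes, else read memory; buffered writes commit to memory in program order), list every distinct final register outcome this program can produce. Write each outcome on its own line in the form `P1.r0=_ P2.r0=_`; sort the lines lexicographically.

P1.r0=0 P2.r0=0
P1.r0=0 P2.r0=1
P1.r0=0 P2.r0=2
P1.r0=1 P2.r0=0
P1.r0=1 P2.r0=1
P1.r0=1 P2.r0=2
P1.r0=2 P2.r0=0
P1.r0=2 P2.r0=1
P1.r0=2 P2.r0=2

outcome vector order: (P1.r0,P2.r0)
|TSO outcomes| = 9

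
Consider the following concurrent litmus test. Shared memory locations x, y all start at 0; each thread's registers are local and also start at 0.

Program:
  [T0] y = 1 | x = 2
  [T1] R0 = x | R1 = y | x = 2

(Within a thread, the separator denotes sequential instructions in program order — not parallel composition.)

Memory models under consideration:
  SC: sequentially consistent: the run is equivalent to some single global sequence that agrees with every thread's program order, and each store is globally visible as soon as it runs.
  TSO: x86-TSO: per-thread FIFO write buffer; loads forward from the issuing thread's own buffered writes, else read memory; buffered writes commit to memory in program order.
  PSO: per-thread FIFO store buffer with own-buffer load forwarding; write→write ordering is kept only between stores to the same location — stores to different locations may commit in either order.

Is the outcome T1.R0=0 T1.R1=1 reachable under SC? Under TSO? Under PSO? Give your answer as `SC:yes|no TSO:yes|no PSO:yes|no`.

SC:yes TSO:yes PSO:yes

outcome vector order: (T1.R0,T1.R1)
SC: 3 outcomes — {0/0; 0/1; 2/1}
TSO: 3 outcomes — {0/0; 0/1; 2/1}
PSO: 4 outcomes — {0/0; 0/1; 2/0; 2/1}
target 0/1 ∈ {SC,TSO,PSO}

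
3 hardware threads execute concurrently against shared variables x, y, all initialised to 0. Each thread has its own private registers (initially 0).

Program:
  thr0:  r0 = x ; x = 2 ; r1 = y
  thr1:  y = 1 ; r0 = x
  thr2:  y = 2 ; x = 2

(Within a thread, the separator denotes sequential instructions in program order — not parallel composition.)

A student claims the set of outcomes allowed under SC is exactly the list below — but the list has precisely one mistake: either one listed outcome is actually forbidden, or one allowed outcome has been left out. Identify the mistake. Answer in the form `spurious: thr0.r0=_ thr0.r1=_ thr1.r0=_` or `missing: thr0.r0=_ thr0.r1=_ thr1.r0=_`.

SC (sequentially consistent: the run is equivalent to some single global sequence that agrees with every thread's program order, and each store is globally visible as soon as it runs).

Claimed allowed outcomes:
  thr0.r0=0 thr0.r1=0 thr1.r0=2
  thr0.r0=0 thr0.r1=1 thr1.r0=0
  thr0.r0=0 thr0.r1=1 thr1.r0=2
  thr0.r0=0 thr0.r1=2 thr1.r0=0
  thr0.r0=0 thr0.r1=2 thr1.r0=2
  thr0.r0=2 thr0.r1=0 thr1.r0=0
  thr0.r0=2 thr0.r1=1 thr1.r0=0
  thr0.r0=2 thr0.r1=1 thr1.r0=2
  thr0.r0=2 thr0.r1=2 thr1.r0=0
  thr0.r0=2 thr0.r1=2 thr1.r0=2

outcome vector order: (thr0.r0,thr0.r1,thr1.r0)
under SC → 002; 010; 012; 020; 022; 210; 212; 220; 222
claimed∖SC = {200}

spurious: thr0.r0=2 thr0.r1=0 thr1.r0=0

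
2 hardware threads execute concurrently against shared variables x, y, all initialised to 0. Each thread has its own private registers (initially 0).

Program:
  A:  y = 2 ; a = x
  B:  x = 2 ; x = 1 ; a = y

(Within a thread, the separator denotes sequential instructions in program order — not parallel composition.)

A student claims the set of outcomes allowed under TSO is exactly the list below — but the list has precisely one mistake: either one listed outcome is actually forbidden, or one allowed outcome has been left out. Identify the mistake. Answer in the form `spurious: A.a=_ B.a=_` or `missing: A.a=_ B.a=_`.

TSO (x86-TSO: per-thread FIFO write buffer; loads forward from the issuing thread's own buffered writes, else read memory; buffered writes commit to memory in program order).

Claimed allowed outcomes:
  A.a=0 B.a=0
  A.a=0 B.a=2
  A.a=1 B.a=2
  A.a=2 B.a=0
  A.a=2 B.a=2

outcome vector order: (A.a,B.a)
[TSO] allowed = {(0,0); (0,2); (1,0); (1,2); (2,0); (2,2)}
TSO∖claimed = {(1,0)}

missing: A.a=1 B.a=0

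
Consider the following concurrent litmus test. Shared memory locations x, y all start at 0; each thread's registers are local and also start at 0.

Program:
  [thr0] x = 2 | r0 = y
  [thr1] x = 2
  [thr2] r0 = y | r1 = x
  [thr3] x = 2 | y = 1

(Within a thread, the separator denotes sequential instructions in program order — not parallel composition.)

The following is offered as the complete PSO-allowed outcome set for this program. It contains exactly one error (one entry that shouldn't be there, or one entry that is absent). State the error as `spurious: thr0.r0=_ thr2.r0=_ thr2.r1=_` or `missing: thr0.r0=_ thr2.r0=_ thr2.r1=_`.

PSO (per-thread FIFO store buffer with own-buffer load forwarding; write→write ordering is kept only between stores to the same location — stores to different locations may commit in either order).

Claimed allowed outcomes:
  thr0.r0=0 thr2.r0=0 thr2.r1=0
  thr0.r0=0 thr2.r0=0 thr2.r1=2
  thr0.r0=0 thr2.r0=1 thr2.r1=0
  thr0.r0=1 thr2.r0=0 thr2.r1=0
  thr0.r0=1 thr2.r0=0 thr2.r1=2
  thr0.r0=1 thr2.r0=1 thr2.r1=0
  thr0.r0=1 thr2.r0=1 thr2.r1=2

outcome vector order: (thr0.r0,thr2.r0,thr2.r1)
PSO (8): <0 0 0>; <0 0 2>; <0 1 0>; <0 1 2>; <1 0 0>; <1 0 2>; <1 1 0>; <1 1 2>
PSO∖claimed = {<0 1 2>}

missing: thr0.r0=0 thr2.r0=1 thr2.r1=2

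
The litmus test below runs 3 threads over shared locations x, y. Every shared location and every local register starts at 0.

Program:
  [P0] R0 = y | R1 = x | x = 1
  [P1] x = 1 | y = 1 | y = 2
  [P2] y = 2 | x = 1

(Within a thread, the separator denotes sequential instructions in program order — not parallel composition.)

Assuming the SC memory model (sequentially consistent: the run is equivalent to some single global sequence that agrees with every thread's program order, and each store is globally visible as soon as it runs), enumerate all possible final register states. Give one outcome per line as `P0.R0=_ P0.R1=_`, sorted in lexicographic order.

P0.R0=0 P0.R1=0
P0.R0=0 P0.R1=1
P0.R0=1 P0.R1=1
P0.R0=2 P0.R1=0
P0.R0=2 P0.R1=1

outcome vector order: (P0.R0,P0.R1)
|SC outcomes| = 5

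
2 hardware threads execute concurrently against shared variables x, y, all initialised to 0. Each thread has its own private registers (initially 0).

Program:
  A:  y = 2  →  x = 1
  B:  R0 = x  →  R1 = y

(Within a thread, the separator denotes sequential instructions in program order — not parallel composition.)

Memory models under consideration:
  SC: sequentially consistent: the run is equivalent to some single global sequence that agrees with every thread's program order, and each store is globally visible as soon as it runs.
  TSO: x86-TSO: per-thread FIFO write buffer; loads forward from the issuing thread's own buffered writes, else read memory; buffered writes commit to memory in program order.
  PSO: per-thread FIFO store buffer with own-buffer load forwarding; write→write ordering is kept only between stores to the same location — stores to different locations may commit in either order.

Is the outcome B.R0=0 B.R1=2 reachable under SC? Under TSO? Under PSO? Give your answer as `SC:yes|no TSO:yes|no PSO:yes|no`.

outcome vector order: (B.R0,B.R1)
SC (3): 0/0; 0/2; 1/2
TSO (3): 0/0; 0/2; 1/2
PSO (4): 0/0; 0/2; 1/0; 1/2
target 0/2 ∈ {SC,TSO,PSO}

SC:yes TSO:yes PSO:yes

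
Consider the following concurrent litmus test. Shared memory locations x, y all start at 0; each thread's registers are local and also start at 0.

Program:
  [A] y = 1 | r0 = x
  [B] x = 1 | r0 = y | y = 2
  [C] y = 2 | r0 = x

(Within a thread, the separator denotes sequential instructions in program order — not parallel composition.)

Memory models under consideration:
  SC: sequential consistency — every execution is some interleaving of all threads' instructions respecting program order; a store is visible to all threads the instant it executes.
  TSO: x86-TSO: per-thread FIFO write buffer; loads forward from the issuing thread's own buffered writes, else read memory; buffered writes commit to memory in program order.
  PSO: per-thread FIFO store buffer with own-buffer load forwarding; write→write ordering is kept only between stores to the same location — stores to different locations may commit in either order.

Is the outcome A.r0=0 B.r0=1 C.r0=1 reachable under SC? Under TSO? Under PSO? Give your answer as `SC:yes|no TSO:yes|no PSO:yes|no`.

outcome vector order: (A.r0,B.r0,C.r0)
SC (9): 010 011 020 021 101 110 111 120 121
TSO (12): 000 001 010 011 020 021 100 101 110 111 120 121
PSO (12): 000 001 010 011 020 021 100 101 110 111 120 121
target 011 ∈ {SC,TSO,PSO}

SC:yes TSO:yes PSO:yes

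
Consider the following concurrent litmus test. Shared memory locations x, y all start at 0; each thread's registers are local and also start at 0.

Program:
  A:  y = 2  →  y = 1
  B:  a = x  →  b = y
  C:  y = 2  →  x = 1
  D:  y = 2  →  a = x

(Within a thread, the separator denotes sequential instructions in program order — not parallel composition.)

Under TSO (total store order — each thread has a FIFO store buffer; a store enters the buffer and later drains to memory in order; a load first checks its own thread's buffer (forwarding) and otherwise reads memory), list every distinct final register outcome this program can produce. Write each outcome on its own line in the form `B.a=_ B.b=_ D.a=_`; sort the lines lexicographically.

B.a=0 B.b=0 D.a=0
B.a=0 B.b=0 D.a=1
B.a=0 B.b=1 D.a=0
B.a=0 B.b=1 D.a=1
B.a=0 B.b=2 D.a=0
B.a=0 B.b=2 D.a=1
B.a=1 B.b=1 D.a=0
B.a=1 B.b=1 D.a=1
B.a=1 B.b=2 D.a=0
B.a=1 B.b=2 D.a=1

outcome vector order: (B.a,B.b,D.a)
|TSO outcomes| = 10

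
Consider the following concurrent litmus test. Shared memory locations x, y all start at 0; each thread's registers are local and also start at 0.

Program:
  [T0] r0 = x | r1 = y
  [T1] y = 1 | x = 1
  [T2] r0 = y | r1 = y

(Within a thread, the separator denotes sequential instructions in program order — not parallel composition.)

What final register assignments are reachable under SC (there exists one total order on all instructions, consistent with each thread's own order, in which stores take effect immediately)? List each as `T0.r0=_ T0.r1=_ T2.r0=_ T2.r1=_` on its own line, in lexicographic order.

T0.r0=0 T0.r1=0 T2.r0=0 T2.r1=0
T0.r0=0 T0.r1=0 T2.r0=0 T2.r1=1
T0.r0=0 T0.r1=0 T2.r0=1 T2.r1=1
T0.r0=0 T0.r1=1 T2.r0=0 T2.r1=0
T0.r0=0 T0.r1=1 T2.r0=0 T2.r1=1
T0.r0=0 T0.r1=1 T2.r0=1 T2.r1=1
T0.r0=1 T0.r1=1 T2.r0=0 T2.r1=0
T0.r0=1 T0.r1=1 T2.r0=0 T2.r1=1
T0.r0=1 T0.r1=1 T2.r0=1 T2.r1=1

outcome vector order: (T0.r0,T0.r1,T2.r0,T2.r1)
|SC outcomes| = 9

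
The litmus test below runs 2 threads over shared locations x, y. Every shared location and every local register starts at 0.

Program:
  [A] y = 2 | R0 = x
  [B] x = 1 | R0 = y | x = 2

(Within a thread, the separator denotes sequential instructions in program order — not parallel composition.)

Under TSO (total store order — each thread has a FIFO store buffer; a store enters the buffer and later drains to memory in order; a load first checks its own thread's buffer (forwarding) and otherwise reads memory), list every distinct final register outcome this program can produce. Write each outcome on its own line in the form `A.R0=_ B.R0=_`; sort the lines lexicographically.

outcome vector order: (A.R0,B.R0)
|TSO outcomes| = 6

A.R0=0 B.R0=0
A.R0=0 B.R0=2
A.R0=1 B.R0=0
A.R0=1 B.R0=2
A.R0=2 B.R0=0
A.R0=2 B.R0=2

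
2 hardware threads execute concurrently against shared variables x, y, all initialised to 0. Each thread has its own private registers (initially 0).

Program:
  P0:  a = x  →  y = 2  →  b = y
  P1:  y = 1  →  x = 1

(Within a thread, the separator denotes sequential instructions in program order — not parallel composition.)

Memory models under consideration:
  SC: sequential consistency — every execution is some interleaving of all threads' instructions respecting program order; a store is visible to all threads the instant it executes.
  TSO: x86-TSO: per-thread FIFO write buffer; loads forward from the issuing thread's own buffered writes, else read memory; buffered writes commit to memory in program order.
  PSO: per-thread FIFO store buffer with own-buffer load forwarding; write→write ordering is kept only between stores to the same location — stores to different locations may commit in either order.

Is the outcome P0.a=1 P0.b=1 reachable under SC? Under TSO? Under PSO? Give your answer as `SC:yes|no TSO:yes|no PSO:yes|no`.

outcome vector order: (P0.a,P0.b)
[SC] allowed = {(0,1); (0,2); (1,2)}
[TSO] allowed = {(0,1); (0,2); (1,2)}
[PSO] allowed = {(0,1); (0,2); (1,1); (1,2)}
target (1,1) ∈ {PSO}

SC:no TSO:no PSO:yes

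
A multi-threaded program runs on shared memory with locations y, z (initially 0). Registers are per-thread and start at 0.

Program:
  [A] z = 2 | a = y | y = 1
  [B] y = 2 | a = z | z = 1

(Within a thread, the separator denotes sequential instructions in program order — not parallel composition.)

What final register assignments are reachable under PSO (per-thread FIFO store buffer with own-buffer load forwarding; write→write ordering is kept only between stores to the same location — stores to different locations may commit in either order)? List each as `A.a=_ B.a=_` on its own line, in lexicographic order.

outcome vector order: (A.a,B.a)
|PSO outcomes| = 4

A.a=0 B.a=0
A.a=0 B.a=2
A.a=2 B.a=0
A.a=2 B.a=2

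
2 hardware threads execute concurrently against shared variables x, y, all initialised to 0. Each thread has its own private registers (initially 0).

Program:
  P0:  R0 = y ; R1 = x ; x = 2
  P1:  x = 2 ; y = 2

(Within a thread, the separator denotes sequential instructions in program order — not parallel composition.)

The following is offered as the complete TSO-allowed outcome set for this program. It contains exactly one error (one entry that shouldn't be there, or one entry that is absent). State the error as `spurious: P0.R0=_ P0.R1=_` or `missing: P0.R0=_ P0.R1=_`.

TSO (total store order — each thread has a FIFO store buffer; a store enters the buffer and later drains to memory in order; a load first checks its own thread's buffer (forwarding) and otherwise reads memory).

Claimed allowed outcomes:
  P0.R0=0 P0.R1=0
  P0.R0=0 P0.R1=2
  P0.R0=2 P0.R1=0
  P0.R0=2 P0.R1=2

spurious: P0.R0=2 P0.R1=0

outcome vector order: (P0.R0,P0.R1)
under TSO → <0 0>; <0 2>; <2 2>
claimed∖TSO = {<2 0>}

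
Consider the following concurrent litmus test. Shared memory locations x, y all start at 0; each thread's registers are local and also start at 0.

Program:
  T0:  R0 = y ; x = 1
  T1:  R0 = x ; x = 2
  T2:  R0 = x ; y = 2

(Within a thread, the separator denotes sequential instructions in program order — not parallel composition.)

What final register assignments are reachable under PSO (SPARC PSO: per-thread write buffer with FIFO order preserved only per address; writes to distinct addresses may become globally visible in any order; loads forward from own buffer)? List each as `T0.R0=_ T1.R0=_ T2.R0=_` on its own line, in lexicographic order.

outcome vector order: (T0.R0,T1.R0,T2.R0)
|PSO outcomes| = 9

T0.R0=0 T1.R0=0 T2.R0=0
T0.R0=0 T1.R0=0 T2.R0=1
T0.R0=0 T1.R0=0 T2.R0=2
T0.R0=0 T1.R0=1 T2.R0=0
T0.R0=0 T1.R0=1 T2.R0=1
T0.R0=0 T1.R0=1 T2.R0=2
T0.R0=2 T1.R0=0 T2.R0=0
T0.R0=2 T1.R0=0 T2.R0=2
T0.R0=2 T1.R0=1 T2.R0=0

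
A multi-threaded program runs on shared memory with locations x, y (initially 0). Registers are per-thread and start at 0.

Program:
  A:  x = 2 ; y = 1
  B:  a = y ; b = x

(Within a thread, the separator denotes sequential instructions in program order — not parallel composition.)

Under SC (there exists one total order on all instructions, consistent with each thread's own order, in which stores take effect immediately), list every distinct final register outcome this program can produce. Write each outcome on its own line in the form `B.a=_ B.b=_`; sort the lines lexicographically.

outcome vector order: (B.a,B.b)
|SC outcomes| = 3

B.a=0 B.b=0
B.a=0 B.b=2
B.a=1 B.b=2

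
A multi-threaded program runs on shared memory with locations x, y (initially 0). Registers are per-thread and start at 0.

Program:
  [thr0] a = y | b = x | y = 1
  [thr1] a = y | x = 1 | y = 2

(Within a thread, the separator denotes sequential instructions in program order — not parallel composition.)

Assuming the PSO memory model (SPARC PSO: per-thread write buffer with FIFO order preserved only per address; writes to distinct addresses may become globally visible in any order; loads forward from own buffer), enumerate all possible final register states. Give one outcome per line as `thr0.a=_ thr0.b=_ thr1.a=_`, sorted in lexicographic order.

thr0.a=0 thr0.b=0 thr1.a=0
thr0.a=0 thr0.b=0 thr1.a=1
thr0.a=0 thr0.b=1 thr1.a=0
thr0.a=2 thr0.b=0 thr1.a=0
thr0.a=2 thr0.b=1 thr1.a=0

outcome vector order: (thr0.a,thr0.b,thr1.a)
|PSO outcomes| = 5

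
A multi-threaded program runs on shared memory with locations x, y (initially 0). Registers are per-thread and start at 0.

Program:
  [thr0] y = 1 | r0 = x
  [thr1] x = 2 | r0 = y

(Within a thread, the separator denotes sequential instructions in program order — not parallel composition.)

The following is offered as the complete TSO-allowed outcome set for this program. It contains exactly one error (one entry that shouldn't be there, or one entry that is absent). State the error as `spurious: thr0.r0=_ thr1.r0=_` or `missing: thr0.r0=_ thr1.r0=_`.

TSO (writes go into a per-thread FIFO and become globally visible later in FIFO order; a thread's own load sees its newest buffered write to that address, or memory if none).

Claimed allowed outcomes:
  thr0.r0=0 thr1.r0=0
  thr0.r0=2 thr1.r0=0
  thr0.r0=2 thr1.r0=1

outcome vector order: (thr0.r0,thr1.r0)
TSO (4): (0,0), (0,1), (2,0), (2,1)
TSO∖claimed = {(0,1)}

missing: thr0.r0=0 thr1.r0=1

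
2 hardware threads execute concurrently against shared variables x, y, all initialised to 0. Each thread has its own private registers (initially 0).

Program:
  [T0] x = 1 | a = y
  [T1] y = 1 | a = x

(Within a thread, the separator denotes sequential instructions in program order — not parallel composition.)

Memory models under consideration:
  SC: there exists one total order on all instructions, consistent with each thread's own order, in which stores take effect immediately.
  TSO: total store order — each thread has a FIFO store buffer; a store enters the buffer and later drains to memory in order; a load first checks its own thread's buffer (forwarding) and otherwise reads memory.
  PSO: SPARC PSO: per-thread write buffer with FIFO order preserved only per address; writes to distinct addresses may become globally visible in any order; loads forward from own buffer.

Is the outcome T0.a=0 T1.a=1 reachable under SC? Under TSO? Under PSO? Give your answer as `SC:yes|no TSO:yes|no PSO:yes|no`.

outcome vector order: (T0.a,T1.a)
[SC] allowed = {0/1, 1/0, 1/1}
[TSO] allowed = {0/0, 0/1, 1/0, 1/1}
[PSO] allowed = {0/0, 0/1, 1/0, 1/1}
target 0/1 ∈ {SC,TSO,PSO}

SC:yes TSO:yes PSO:yes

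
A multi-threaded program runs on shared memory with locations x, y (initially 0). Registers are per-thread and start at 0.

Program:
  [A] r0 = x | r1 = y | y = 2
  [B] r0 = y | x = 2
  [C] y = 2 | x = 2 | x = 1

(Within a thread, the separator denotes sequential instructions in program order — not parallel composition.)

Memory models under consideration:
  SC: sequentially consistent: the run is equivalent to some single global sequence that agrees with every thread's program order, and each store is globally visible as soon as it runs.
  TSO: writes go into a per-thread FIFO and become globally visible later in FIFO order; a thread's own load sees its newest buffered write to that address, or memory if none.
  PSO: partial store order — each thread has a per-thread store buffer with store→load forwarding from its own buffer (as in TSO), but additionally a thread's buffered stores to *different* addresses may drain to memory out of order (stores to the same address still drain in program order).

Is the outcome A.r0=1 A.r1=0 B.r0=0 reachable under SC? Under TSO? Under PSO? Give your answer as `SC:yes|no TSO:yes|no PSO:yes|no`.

outcome vector order: (A.r0,A.r1,B.r0)
SC (9): 000 002 020 022 120 122 200 220 222
TSO (9): 000 002 020 022 120 122 200 220 222
PSO (12): 000 002 020 022 100 102 120 122 200 202 220 222
target 100 ∈ {PSO}

SC:no TSO:no PSO:yes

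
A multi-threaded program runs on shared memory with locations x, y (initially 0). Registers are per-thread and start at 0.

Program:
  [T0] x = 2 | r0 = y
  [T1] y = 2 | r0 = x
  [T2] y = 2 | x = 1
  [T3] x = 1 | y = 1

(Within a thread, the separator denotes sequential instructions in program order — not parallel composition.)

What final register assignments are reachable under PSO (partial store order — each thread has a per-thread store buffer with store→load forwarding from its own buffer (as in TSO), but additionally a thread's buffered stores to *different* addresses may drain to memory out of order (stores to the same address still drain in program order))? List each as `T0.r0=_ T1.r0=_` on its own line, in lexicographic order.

T0.r0=0 T1.r0=0
T0.r0=0 T1.r0=1
T0.r0=0 T1.r0=2
T0.r0=1 T1.r0=0
T0.r0=1 T1.r0=1
T0.r0=1 T1.r0=2
T0.r0=2 T1.r0=0
T0.r0=2 T1.r0=1
T0.r0=2 T1.r0=2

outcome vector order: (T0.r0,T1.r0)
|PSO outcomes| = 9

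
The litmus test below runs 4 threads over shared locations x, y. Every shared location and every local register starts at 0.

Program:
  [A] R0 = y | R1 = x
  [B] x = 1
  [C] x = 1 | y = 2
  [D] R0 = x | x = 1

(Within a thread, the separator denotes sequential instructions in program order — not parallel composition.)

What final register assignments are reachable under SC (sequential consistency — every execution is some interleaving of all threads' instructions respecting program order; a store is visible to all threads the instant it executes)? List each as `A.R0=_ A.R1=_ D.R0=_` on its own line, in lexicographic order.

A.R0=0 A.R1=0 D.R0=0
A.R0=0 A.R1=0 D.R0=1
A.R0=0 A.R1=1 D.R0=0
A.R0=0 A.R1=1 D.R0=1
A.R0=2 A.R1=1 D.R0=0
A.R0=2 A.R1=1 D.R0=1

outcome vector order: (A.R0,A.R1,D.R0)
|SC outcomes| = 6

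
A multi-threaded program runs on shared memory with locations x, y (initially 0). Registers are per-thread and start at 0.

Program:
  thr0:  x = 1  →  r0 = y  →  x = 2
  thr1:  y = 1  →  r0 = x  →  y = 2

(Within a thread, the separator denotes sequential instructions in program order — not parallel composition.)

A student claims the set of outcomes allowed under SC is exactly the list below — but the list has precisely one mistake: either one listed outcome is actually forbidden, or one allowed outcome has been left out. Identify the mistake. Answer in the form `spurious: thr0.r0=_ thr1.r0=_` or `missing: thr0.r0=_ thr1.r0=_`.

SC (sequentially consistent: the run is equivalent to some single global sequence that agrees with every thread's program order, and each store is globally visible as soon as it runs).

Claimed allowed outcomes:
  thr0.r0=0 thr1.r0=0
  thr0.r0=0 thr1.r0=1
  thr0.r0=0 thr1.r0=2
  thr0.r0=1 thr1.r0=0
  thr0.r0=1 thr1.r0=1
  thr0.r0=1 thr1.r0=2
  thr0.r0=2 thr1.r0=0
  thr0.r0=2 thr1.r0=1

spurious: thr0.r0=0 thr1.r0=0

outcome vector order: (thr0.r0,thr1.r0)
SC (7): 01 02 10 11 12 20 21
claimed∖SC = {00}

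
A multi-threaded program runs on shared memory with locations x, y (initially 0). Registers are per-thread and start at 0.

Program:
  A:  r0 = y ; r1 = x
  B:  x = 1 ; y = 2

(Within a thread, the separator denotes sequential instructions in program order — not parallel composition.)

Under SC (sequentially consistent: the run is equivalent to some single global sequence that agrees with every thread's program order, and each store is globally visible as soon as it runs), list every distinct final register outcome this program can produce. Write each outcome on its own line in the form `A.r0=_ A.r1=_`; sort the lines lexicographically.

A.r0=0 A.r1=0
A.r0=0 A.r1=1
A.r0=2 A.r1=1

outcome vector order: (A.r0,A.r1)
|SC outcomes| = 3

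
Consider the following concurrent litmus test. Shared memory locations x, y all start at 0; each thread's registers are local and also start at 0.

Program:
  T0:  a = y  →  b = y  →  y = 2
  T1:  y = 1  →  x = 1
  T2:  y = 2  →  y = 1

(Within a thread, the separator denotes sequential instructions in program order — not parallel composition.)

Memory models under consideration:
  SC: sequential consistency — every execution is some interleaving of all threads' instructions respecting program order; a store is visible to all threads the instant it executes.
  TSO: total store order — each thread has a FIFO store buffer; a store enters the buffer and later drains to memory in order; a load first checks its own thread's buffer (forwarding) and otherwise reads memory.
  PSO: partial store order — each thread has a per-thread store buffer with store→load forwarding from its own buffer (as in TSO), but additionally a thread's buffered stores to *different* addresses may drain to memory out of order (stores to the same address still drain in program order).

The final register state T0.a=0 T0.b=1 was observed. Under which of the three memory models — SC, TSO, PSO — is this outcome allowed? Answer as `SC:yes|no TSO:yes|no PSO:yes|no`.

outcome vector order: (T0.a,T0.b)
[SC] allowed = {<0 0> <0 1> <0 2> <1 1> <1 2> <2 1> <2 2>}
[TSO] allowed = {<0 0> <0 1> <0 2> <1 1> <1 2> <2 1> <2 2>}
[PSO] allowed = {<0 0> <0 1> <0 2> <1 1> <1 2> <2 1> <2 2>}
target <0 1> ∈ {SC,TSO,PSO}

SC:yes TSO:yes PSO:yes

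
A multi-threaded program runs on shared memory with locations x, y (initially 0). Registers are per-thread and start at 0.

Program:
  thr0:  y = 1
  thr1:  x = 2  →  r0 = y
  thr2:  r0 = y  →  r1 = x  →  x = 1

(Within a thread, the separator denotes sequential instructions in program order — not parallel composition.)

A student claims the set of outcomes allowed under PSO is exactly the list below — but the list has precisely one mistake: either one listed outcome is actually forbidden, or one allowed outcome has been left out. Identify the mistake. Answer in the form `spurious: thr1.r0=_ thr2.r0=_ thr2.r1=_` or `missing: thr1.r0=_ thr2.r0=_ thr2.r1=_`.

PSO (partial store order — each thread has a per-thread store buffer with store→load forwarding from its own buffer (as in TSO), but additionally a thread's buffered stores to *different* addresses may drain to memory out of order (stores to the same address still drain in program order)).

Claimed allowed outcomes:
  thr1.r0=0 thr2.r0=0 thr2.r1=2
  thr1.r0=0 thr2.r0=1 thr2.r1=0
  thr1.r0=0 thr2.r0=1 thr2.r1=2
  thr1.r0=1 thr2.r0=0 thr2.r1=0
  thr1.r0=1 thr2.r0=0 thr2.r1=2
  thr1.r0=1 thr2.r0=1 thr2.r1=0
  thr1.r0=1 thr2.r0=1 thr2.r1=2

missing: thr1.r0=0 thr2.r0=0 thr2.r1=0

outcome vector order: (thr1.r0,thr2.r0,thr2.r1)
under PSO → 0/0/0, 0/0/2, 0/1/0, 0/1/2, 1/0/0, 1/0/2, 1/1/0, 1/1/2
PSO∖claimed = {0/0/0}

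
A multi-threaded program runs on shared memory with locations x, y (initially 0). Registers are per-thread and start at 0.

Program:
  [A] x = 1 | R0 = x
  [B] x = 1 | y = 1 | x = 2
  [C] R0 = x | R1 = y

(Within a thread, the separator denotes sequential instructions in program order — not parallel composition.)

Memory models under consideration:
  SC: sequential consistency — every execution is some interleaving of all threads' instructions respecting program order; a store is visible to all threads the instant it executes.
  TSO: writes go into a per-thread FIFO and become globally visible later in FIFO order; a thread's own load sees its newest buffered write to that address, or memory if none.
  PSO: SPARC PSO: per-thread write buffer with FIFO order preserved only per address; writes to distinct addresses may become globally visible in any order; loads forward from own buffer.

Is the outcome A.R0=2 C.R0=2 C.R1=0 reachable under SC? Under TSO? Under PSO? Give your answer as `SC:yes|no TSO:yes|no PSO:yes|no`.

SC:no TSO:no PSO:yes

outcome vector order: (A.R0,C.R0,C.R1)
SC: 10 outcomes — {<1 0 0> <1 0 1> <1 1 0> <1 1 1> <1 2 1> <2 0 0> <2 0 1> <2 1 0> <2 1 1> <2 2 1>}
TSO: 10 outcomes — {<1 0 0> <1 0 1> <1 1 0> <1 1 1> <1 2 1> <2 0 0> <2 0 1> <2 1 0> <2 1 1> <2 2 1>}
PSO: 12 outcomes — {<1 0 0> <1 0 1> <1 1 0> <1 1 1> <1 2 0> <1 2 1> <2 0 0> <2 0 1> <2 1 0> <2 1 1> <2 2 0> <2 2 1>}
target <2 2 0> ∈ {PSO}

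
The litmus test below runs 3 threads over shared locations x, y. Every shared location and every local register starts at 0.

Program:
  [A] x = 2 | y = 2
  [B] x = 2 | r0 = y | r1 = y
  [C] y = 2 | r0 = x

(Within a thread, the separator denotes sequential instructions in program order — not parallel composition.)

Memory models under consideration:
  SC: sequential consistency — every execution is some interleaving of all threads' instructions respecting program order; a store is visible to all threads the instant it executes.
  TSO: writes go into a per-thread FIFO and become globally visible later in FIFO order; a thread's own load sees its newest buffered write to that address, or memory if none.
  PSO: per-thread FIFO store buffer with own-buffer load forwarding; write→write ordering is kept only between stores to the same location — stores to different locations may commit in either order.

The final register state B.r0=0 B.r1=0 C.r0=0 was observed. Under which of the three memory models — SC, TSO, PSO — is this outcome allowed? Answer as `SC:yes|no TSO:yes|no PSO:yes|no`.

SC:no TSO:yes PSO:yes

outcome vector order: (B.r0,B.r1,C.r0)
SC: 4 outcomes — {<0 0 2>, <0 2 2>, <2 2 0>, <2 2 2>}
TSO: 6 outcomes — {<0 0 0>, <0 0 2>, <0 2 0>, <0 2 2>, <2 2 0>, <2 2 2>}
PSO: 6 outcomes — {<0 0 0>, <0 0 2>, <0 2 0>, <0 2 2>, <2 2 0>, <2 2 2>}
target <0 0 0> ∈ {TSO,PSO}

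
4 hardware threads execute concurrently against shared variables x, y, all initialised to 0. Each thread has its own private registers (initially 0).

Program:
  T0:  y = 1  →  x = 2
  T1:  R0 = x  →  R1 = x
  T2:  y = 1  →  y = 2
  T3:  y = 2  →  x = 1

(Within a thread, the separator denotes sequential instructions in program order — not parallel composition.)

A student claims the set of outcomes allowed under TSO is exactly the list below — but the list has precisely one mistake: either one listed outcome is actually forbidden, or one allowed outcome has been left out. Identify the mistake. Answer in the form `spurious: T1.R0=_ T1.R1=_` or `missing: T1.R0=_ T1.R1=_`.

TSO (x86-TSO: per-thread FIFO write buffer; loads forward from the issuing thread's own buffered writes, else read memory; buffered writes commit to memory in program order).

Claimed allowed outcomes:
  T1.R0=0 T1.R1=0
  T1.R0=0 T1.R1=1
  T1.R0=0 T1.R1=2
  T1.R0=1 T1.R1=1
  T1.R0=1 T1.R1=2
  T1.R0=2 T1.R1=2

missing: T1.R0=2 T1.R1=1

outcome vector order: (T1.R0,T1.R1)
TSO (7): (0,0), (0,1), (0,2), (1,1), (1,2), (2,1), (2,2)
TSO∖claimed = {(2,1)}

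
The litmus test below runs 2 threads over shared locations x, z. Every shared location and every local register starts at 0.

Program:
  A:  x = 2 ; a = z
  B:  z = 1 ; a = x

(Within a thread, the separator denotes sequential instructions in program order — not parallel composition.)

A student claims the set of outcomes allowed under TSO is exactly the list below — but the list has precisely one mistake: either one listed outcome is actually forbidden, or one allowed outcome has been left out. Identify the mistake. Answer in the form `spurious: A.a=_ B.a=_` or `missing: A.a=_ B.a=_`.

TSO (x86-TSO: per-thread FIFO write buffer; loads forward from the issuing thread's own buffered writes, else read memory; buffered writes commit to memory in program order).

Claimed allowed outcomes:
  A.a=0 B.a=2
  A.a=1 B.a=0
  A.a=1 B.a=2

missing: A.a=0 B.a=0

outcome vector order: (A.a,B.a)
under TSO → (0,0), (0,2), (1,0), (1,2)
TSO∖claimed = {(0,0)}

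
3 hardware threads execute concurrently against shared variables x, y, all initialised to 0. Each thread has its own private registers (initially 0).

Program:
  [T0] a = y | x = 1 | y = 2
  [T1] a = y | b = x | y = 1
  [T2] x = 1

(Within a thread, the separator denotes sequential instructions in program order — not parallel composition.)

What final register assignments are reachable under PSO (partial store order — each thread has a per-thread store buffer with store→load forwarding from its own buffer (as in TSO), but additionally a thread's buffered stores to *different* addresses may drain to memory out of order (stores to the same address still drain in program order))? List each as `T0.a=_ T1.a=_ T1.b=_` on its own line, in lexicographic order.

T0.a=0 T1.a=0 T1.b=0
T0.a=0 T1.a=0 T1.b=1
T0.a=0 T1.a=2 T1.b=0
T0.a=0 T1.a=2 T1.b=1
T0.a=1 T1.a=0 T1.b=0
T0.a=1 T1.a=0 T1.b=1

outcome vector order: (T0.a,T1.a,T1.b)
|PSO outcomes| = 6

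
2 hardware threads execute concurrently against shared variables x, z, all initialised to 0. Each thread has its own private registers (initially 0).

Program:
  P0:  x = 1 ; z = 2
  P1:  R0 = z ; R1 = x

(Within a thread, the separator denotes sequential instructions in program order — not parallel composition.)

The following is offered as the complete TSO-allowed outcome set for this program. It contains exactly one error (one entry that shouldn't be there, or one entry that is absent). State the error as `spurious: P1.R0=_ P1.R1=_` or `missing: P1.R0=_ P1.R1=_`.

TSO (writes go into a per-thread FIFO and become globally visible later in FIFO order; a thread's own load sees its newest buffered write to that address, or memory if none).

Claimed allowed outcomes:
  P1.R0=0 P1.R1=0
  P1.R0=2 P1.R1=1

outcome vector order: (P1.R0,P1.R1)
TSO: 3 outcomes — {<0 0>, <0 1>, <2 1>}
TSO∖claimed = {<0 1>}

missing: P1.R0=0 P1.R1=1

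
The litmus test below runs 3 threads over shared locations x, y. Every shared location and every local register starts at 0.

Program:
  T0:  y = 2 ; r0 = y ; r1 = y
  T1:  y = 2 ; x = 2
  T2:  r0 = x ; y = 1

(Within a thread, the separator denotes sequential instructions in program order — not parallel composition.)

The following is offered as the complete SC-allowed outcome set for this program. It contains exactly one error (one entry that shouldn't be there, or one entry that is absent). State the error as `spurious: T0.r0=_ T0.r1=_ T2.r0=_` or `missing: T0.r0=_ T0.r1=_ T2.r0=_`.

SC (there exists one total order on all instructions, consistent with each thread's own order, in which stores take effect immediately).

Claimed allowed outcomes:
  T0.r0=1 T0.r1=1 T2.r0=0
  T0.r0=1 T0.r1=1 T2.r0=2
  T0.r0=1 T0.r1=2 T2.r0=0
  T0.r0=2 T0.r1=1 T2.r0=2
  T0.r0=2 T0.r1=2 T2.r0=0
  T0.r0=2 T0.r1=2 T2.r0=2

missing: T0.r0=2 T0.r1=1 T2.r0=0

outcome vector order: (T0.r0,T0.r1,T2.r0)
SC: 7 outcomes — {110 112 120 210 212 220 222}
SC∖claimed = {210}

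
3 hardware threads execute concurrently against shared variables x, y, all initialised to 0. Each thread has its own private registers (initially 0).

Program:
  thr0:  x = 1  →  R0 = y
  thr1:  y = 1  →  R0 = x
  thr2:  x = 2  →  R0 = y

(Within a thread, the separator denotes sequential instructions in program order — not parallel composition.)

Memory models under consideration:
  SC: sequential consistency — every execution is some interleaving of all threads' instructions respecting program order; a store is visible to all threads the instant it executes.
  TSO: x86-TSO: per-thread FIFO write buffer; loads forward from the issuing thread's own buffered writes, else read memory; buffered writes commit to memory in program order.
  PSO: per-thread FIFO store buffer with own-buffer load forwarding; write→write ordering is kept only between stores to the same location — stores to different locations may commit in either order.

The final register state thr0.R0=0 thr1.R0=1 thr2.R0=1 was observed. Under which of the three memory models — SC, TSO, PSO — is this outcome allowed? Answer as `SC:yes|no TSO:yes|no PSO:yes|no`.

outcome vector order: (thr0.R0,thr1.R0,thr2.R0)
[SC] allowed = {010, 011, 020, 021, 101, 110, 111, 120, 121}
[TSO] allowed = {000, 001, 010, 011, 020, 021, 100, 101, 110, 111, 120, 121}
[PSO] allowed = {000, 001, 010, 011, 020, 021, 100, 101, 110, 111, 120, 121}
target 011 ∈ {SC,TSO,PSO}

SC:yes TSO:yes PSO:yes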